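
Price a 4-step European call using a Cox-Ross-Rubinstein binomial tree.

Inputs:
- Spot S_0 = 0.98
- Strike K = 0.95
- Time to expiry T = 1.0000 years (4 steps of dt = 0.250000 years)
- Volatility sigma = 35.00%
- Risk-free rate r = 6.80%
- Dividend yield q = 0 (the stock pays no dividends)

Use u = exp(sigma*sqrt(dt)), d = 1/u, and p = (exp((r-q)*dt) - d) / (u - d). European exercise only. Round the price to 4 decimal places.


dt = T/N = 0.250000
u = exp(sigma*sqrt(dt)) = 1.191246; d = 1/u = 0.839457
p = (exp((r-q)*dt) - d) / (u - d) = 0.505099
Discount per step: exp(-r*dt) = 0.983144
Stock lattice S(k, i) with i counting down-moves:
  k=0: S(0,0) = 0.9800
  k=1: S(1,0) = 1.1674; S(1,1) = 0.8227
  k=2: S(2,0) = 1.3907; S(2,1) = 0.9800; S(2,2) = 0.6906
  k=3: S(3,0) = 1.6566; S(3,1) = 1.1674; S(3,2) = 0.8227; S(3,3) = 0.5797
  k=4: S(4,0) = 1.9735; S(4,1) = 1.3907; S(4,2) = 0.9800; S(4,3) = 0.6906; S(4,4) = 0.4867
Terminal payoffs V(N, i) = max(S_T - K, 0):
  V(4,0) = 1.023478; V(4,1) = 0.440686; V(4,2) = 0.030000; V(4,3) = 0.000000; V(4,4) = 0.000000
Backward induction: V(k, i) = exp(-r*dt) * [p * V(k+1, i) + (1-p) * V(k+1, i+1)].
  V(3,0) = exp(-r*dt) * [p*1.023478 + (1-p)*0.440686] = 0.722663
  V(3,1) = exp(-r*dt) * [p*0.440686 + (1-p)*0.030000] = 0.233435
  V(3,2) = exp(-r*dt) * [p*0.030000 + (1-p)*0.000000] = 0.014898
  V(3,3) = exp(-r*dt) * [p*0.000000 + (1-p)*0.000000] = 0.000000
  V(2,0) = exp(-r*dt) * [p*0.722663 + (1-p)*0.233435] = 0.472443
  V(2,1) = exp(-r*dt) * [p*0.233435 + (1-p)*0.014898] = 0.123169
  V(2,2) = exp(-r*dt) * [p*0.014898 + (1-p)*0.000000] = 0.007398
  V(1,0) = exp(-r*dt) * [p*0.472443 + (1-p)*0.123169] = 0.294537
  V(1,1) = exp(-r*dt) * [p*0.123169 + (1-p)*0.007398] = 0.064763
  V(0,0) = exp(-r*dt) * [p*0.294537 + (1-p)*0.064763] = 0.177774

Answer: Price = V(0,0) = 0.1778


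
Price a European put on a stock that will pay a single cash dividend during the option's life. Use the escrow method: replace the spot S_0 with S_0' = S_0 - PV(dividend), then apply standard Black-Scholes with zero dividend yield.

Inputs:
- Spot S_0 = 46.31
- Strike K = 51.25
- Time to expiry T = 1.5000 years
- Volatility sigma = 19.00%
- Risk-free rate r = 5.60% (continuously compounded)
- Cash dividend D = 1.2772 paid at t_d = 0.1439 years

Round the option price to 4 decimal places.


Answer: Price = 5.3868

Derivation:
PV(D) = D * exp(-r * t_d) = 1.2772 * 0.99197398 = 1.26694917
S_0' = S_0 - PV(D) = 46.3100 - 1.26694917 = 45.04305083
d1 = (ln(S_0'/K) + (r + sigma^2/2)*T) / (sigma*sqrt(T)) = -0.07744642
d2 = d1 - sigma*sqrt(T) = -0.31014795
exp(-rT) = 0.91943126
N(-d1) = 0.53086579; N(-d2) = 0.62177577
P = K * exp(-rT) * N(-d2) - S_0' * N(-d1) = 51.2500 * 0.91943126 * 0.62177577 - 45.04305083 * 0.53086579 = 5.3868


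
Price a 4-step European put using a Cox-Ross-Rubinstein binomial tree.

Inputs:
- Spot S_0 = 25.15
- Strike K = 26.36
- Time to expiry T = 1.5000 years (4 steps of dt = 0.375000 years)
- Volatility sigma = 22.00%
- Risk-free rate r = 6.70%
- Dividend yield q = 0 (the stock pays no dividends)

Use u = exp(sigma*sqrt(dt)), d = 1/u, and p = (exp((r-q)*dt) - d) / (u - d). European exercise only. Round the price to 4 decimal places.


Answer: Price = V(0,0) = 2.0235

Derivation:
dt = T/N = 0.375000
u = exp(sigma*sqrt(dt)) = 1.144219; d = 1/u = 0.873959
p = (exp((r-q)*dt) - d) / (u - d) = 0.560514
Discount per step: exp(-r*dt) = 0.975188
Stock lattice S(k, i) with i counting down-moves:
  k=0: S(0,0) = 25.1500
  k=1: S(1,0) = 28.7771; S(1,1) = 21.9801
  k=2: S(2,0) = 32.9273; S(2,1) = 25.1500; S(2,2) = 19.2097
  k=3: S(3,0) = 37.6760; S(3,1) = 28.7771; S(3,2) = 21.9801; S(3,3) = 16.7885
  k=4: S(4,0) = 43.1096; S(4,1) = 32.9273; S(4,2) = 25.1500; S(4,3) = 19.2097; S(4,4) = 14.6724
Terminal payoffs V(N, i) = max(K - S_T, 0):
  V(4,0) = 0.000000; V(4,1) = 0.000000; V(4,2) = 1.210000; V(4,3) = 7.150326; V(4,4) = 11.687571
Backward induction: V(k, i) = exp(-r*dt) * [p * V(k+1, i) + (1-p) * V(k+1, i+1)].
  V(3,0) = exp(-r*dt) * [p*0.000000 + (1-p)*0.000000] = 0.000000
  V(3,1) = exp(-r*dt) * [p*0.000000 + (1-p)*1.210000] = 0.518583
  V(3,2) = exp(-r*dt) * [p*1.210000 + (1-p)*7.150326] = 3.725890
  V(3,3) = exp(-r*dt) * [p*7.150326 + (1-p)*11.687571] = 8.917490
  V(2,0) = exp(-r*dt) * [p*0.000000 + (1-p)*0.518583] = 0.222255
  V(2,1) = exp(-r*dt) * [p*0.518583 + (1-p)*3.725890] = 1.880308
  V(2,2) = exp(-r*dt) * [p*3.725890 + (1-p)*8.917490] = 5.858465
  V(1,0) = exp(-r*dt) * [p*0.222255 + (1-p)*1.880308] = 0.927351
  V(1,1) = exp(-r*dt) * [p*1.880308 + (1-p)*5.858465] = 3.538617
  V(0,0) = exp(-r*dt) * [p*0.927351 + (1-p)*3.538617] = 2.023481


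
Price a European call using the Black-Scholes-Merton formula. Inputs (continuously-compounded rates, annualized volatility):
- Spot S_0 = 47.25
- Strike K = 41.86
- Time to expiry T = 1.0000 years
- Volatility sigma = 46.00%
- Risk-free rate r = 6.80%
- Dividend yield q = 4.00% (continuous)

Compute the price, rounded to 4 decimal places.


Answer: Price = 11.2232

Derivation:
d1 = (ln(S/K) + (r - q + 0.5*sigma^2) * T) / (sigma * sqrt(T)) = 0.55417812
d2 = d1 - sigma * sqrt(T) = 0.09417812
exp(-rT) = 0.93426047; exp(-qT) = 0.96078944
C = S_0 * exp(-qT) * N(d1) - K * exp(-rT) * N(d2)
N(d1) = 0.71027153; N(d2) = 0.53751617
C = 47.2500 * 0.96078944 * 0.71027153 - 41.8600 * 0.93426047 * 0.53751617 = 11.2232


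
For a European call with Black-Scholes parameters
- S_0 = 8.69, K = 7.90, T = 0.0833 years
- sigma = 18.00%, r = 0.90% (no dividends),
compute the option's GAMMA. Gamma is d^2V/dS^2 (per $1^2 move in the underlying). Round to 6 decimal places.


d1 = 1.8750186598; d2 = 1.8230675289
phi(d1) = 0.0687838692; exp(-qT) = 1.0000000000; exp(-rT) = 0.9992505810
Gamma = exp(-qT) * phi(d1) / (S * sigma * sqrt(T)) = 1.0000000000 * 0.0687838692 / (8.6900 * 0.1800 * 0.2886173938) = 0.152360

Answer: Gamma = 0.152360


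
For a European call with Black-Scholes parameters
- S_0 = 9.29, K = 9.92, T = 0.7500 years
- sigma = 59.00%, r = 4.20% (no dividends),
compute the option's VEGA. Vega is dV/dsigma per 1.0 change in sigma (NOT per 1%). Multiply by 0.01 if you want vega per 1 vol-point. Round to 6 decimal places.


Answer: Vega = 3.152995

Derivation:
d1 = 0.1887115964; d2 = -0.3222433918
phi(d1) = 0.3919015704; exp(-qT) = 1.0000000000; exp(-rT) = 0.9689909565
Vega = S * exp(-qT) * phi(d1) * sqrt(T) = 9.2900 * 1.0000000000 * 0.3919015704 * 0.8660254038 = 3.152995


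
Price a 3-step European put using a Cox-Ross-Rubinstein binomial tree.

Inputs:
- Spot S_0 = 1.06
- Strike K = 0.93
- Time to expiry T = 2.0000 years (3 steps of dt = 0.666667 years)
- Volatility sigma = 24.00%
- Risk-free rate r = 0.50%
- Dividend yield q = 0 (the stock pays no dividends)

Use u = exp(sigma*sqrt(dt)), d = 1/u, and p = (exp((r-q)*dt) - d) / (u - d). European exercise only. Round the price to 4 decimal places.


Answer: Price = V(0,0) = 0.0767

Derivation:
dt = T/N = 0.666667
u = exp(sigma*sqrt(dt)) = 1.216477; d = 1/u = 0.822046
p = (exp((r-q)*dt) - d) / (u - d) = 0.459631
Discount per step: exp(-r*dt) = 0.996672
Stock lattice S(k, i) with i counting down-moves:
  k=0: S(0,0) = 1.0600
  k=1: S(1,0) = 1.2895; S(1,1) = 0.8714
  k=2: S(2,0) = 1.5686; S(2,1) = 1.0600; S(2,2) = 0.7163
  k=3: S(3,0) = 1.9082; S(3,1) = 1.2895; S(3,2) = 0.8714; S(3,3) = 0.5888
Terminal payoffs V(N, i) = max(K - S_T, 0):
  V(3,0) = 0.000000; V(3,1) = 0.000000; V(3,2) = 0.058631; V(3,3) = 0.341165
Backward induction: V(k, i) = exp(-r*dt) * [p * V(k+1, i) + (1-p) * V(k+1, i+1)].
  V(2,0) = exp(-r*dt) * [p*0.000000 + (1-p)*0.000000] = 0.000000
  V(2,1) = exp(-r*dt) * [p*0.000000 + (1-p)*0.058631] = 0.031577
  V(2,2) = exp(-r*dt) * [p*0.058631 + (1-p)*0.341165] = 0.210600
  V(1,0) = exp(-r*dt) * [p*0.000000 + (1-p)*0.031577] = 0.017007
  V(1,1) = exp(-r*dt) * [p*0.031577 + (1-p)*0.210600] = 0.127889
  V(0,0) = exp(-r*dt) * [p*0.017007 + (1-p)*0.127889] = 0.076668


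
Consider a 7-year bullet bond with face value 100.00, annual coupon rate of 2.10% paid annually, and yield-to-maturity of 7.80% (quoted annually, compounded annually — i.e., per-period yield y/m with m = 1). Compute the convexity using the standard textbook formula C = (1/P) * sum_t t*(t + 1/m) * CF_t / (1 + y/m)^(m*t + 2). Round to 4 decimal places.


Coupon per period c = face * coupon_rate / m = 2.100000
Periods per year m = 1; per-period yield y/m = 0.078000
Number of cashflows N = 7
Cashflows (t years, CF_t, discount factor 1/(1+y/m)^(m*t), PV):
  t = 1.0000: CF_t = 2.100000, DF = 0.927644, PV = 1.948052
  t = 2.0000: CF_t = 2.100000, DF = 0.860523, PV = 1.807098
  t = 3.0000: CF_t = 2.100000, DF = 0.798259, PV = 1.676343
  t = 4.0000: CF_t = 2.100000, DF = 0.740500, PV = 1.555050
  t = 5.0000: CF_t = 2.100000, DF = 0.686920, PV = 1.442532
  t = 6.0000: CF_t = 2.100000, DF = 0.637217, PV = 1.338156
  t = 7.0000: CF_t = 102.100000, DF = 0.591111, PV = 60.352382
Price P = sum_t PV_t = 70.119613
Convexity numerator sum_t t*(t + 1/m) * CF_t / (1+y/m)^(m*t + 2):
  t = 1.0000: term = 3.352687
  t = 2.0000: term = 9.330298
  t = 3.0000: term = 17.310385
  t = 4.0000: term = 26.763119
  t = 5.0000: term = 37.239962
  t = 6.0000: term = 48.363586
  t = 7.0000: term = 2908.338292
Convexity = (1/P) * sum = 3050.698329 / 70.119613 = 43.507061

Answer: Convexity = 43.5071


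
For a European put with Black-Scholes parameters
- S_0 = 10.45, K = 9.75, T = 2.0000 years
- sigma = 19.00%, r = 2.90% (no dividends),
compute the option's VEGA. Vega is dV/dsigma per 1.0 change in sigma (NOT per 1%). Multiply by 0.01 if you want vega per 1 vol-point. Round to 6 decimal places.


Answer: Vega = 4.900114

Derivation:
d1 = 0.6082409473; d2 = 0.3395403704
phi(d1) = 0.3315697586; exp(-qT) = 1.0000000000; exp(-rT) = 0.9436499474
Vega = S * exp(-qT) * phi(d1) * sqrt(T) = 10.4500 * 1.0000000000 * 0.3315697586 * 1.4142135624 = 4.900114


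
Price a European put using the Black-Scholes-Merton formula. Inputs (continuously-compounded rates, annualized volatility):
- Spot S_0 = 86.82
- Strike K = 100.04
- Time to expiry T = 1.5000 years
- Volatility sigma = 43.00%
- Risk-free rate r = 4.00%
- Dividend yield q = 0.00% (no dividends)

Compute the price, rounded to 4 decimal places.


Answer: Price = 22.7177

Derivation:
d1 = (ln(S/K) + (r - q + 0.5*sigma^2) * T) / (sigma * sqrt(T)) = 0.10812295
d2 = d1 - sigma * sqrt(T) = -0.41851734
exp(-rT) = 0.94176453; exp(-qT) = 1.00000000
P = K * exp(-rT) * N(-d2) - S_0 * exp(-qT) * N(-d1)
N(-d1) = 0.45694908; N(-d2) = 0.66221554
P = 100.0400 * 0.94176453 * 0.66221554 - 86.8200 * 1.00000000 * 0.45694908 = 22.7177


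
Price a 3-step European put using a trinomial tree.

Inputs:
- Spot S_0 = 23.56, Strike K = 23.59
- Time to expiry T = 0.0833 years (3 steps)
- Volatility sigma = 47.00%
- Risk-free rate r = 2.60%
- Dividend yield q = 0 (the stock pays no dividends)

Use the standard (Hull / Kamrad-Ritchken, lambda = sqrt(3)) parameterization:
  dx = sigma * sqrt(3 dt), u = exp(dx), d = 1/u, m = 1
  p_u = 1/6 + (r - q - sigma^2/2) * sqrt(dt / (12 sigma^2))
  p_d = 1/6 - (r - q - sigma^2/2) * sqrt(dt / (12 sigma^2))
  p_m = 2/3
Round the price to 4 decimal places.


dt = T/N = 0.027767; dx = sigma*sqrt(3*dt) = 0.135650
u = exp(dx) = 1.145281; d = 1/u = 0.873148
p_u = 0.158023, p_m = 0.666667, p_d = 0.175310
Discount per step: exp(-r*dt) = 0.999278
Stock lattice S(k, j) with j the centered position index:
  k=0: S(0,+0) = 23.5600
  k=1: S(1,-1) = 20.5714; S(1,+0) = 23.5600; S(1,+1) = 26.9828
  k=2: S(2,-2) = 17.9618; S(2,-1) = 20.5714; S(2,+0) = 23.5600; S(2,+1) = 26.9828; S(2,+2) = 30.9029
  k=3: S(3,-3) = 15.6834; S(3,-2) = 17.9618; S(3,-1) = 20.5714; S(3,+0) = 23.5600; S(3,+1) = 26.9828; S(3,+2) = 30.9029; S(3,+3) = 35.3925
Terminal payoffs V(N, j) = max(K - S_T, 0):
  V(3,-3) = 7.906647; V(3,-2) = 5.628151; V(3,-1) = 3.018632; V(3,+0) = 0.030000; V(3,+1) = 0.000000; V(3,+2) = 0.000000; V(3,+3) = 0.000000
Backward induction: V(k, j) = exp(-r*dt) * [p_u * V(k+1, j+1) + p_m * V(k+1, j) + p_d * V(k+1, j-1)]
  V(2,-2) = exp(-r*dt) * [p_u*3.018632 + p_m*5.628151 + p_d*7.906647] = 5.611176
  V(2,-1) = exp(-r*dt) * [p_u*0.030000 + p_m*3.018632 + p_d*5.628151] = 3.001665
  V(2,+0) = exp(-r*dt) * [p_u*0.000000 + p_m*0.030000 + p_d*3.018632] = 0.548800
  V(2,+1) = exp(-r*dt) * [p_u*0.000000 + p_m*0.000000 + p_d*0.030000] = 0.005255
  V(2,+2) = exp(-r*dt) * [p_u*0.000000 + p_m*0.000000 + p_d*0.000000] = 0.000000
  V(1,-1) = exp(-r*dt) * [p_u*0.548800 + p_m*3.001665 + p_d*5.611176] = 3.069311
  V(1,+0) = exp(-r*dt) * [p_u*0.005255 + p_m*0.548800 + p_d*3.001665] = 0.892274
  V(1,+1) = exp(-r*dt) * [p_u*0.000000 + p_m*0.005255 + p_d*0.548800] = 0.099642
  V(0,+0) = exp(-r*dt) * [p_u*0.099642 + p_m*0.892274 + p_d*3.069311] = 1.147846

Answer: Price = V(0,0) = 1.1478


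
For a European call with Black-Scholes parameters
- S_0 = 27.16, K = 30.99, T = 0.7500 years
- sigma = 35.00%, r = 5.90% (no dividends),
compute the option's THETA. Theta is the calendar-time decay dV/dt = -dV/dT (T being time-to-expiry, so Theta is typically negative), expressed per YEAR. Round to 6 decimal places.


Answer: Theta = -2.745562

Derivation:
d1 = -0.1376791322; d2 = -0.4407880235
phi(d1) = 0.3951790582; exp(-qT) = 1.0000000000; exp(-rT) = 0.9567147489
Theta = -S*exp(-qT)*phi(d1)*sigma/(2*sqrt(T)) - r*K*exp(-rT)*N(d2) + q*S*exp(-qT)*N(d1)
N(d1) = 0.4452470062; N(d2) = 0.3296832324; sqrt(T) = 0.8660254038
Term 1 = -27.1600 * 1.0000000000 * 0.3951790582 * 0.3500 / (2 * 0.8660254038) = -2.1688579289
Term 2 = -0.0590 * 30.9900 * 0.9567147489 * 0.3296832324 = -0.5767039376
Term 3 = 0 (no dividend yield, q = 0)
Theta = -2.1688579289 + (-0.5767039376) + (0.0000000000) = -2.745562


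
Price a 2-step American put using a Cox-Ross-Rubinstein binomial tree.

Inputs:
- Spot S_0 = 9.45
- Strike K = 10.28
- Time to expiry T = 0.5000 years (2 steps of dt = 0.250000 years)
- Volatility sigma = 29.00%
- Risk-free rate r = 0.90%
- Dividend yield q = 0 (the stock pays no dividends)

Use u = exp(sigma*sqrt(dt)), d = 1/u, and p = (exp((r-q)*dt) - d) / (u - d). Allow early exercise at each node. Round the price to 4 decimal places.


dt = T/N = 0.250000
u = exp(sigma*sqrt(dt)) = 1.156040; d = 1/u = 0.865022
p = (exp((r-q)*dt) - d) / (u - d) = 0.471554
Discount per step: exp(-r*dt) = 0.997753
Stock lattice S(k, i) with i counting down-moves:
  k=0: S(0,0) = 9.4500
  k=1: S(1,0) = 10.9246; S(1,1) = 8.1745
  k=2: S(2,0) = 12.6292; S(2,1) = 9.4500; S(2,2) = 7.0711
Terminal payoffs V(N, i) = max(K - S_T, 0):
  V(2,0) = 0.000000; V(2,1) = 0.830000; V(2,2) = 3.208909
Backward induction: V(k, i) = exp(-r*dt) * [p * V(k+1, i) + (1-p) * V(k+1, i+1)]; then take max(V_cont, immediate exercise) for American.
  V(1,0) = exp(-r*dt) * [p*0.000000 + (1-p)*0.830000] = 0.437625; exercise = 0.000000; V(1,0) = max -> 0.437625
  V(1,1) = exp(-r*dt) * [p*0.830000 + (1-p)*3.208909] = 2.082435; exercise = 2.105539; V(1,1) = max -> 2.105539
  V(0,0) = exp(-r*dt) * [p*0.437625 + (1-p)*2.105539] = 1.316064; exercise = 0.830000; V(0,0) = max -> 1.316064

Answer: Price = V(0,0) = 1.3161


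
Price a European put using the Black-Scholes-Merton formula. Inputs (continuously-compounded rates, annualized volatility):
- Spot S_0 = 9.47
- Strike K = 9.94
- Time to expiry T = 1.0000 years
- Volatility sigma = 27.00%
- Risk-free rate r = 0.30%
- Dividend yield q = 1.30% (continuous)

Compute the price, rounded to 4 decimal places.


Answer: Price = 1.3393

Derivation:
d1 = (ln(S/K) + (r - q + 0.5*sigma^2) * T) / (sigma * sqrt(T)) = -0.08143746
d2 = d1 - sigma * sqrt(T) = -0.35143746
exp(-rT) = 0.99700450; exp(-qT) = 0.98708414
P = K * exp(-rT) * N(-d2) - S_0 * exp(-qT) * N(-d1)
N(-d1) = 0.53245297; N(-d2) = 0.63736991
P = 9.9400 * 0.99700450 * 0.63736991 - 9.4700 * 0.98708414 * 0.53245297 = 1.3393


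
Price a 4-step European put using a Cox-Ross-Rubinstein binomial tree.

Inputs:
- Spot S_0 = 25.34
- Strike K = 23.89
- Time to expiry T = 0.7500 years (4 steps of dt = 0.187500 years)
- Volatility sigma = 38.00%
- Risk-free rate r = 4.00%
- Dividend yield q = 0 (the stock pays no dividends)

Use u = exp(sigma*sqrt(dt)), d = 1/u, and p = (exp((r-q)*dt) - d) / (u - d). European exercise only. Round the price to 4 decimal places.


Answer: Price = V(0,0) = 2.2263

Derivation:
dt = T/N = 0.187500
u = exp(sigma*sqrt(dt)) = 1.178856; d = 1/u = 0.848280
p = (exp((r-q)*dt) - d) / (u - d) = 0.481729
Discount per step: exp(-r*dt) = 0.992528
Stock lattice S(k, i) with i counting down-moves:
  k=0: S(0,0) = 25.3400
  k=1: S(1,0) = 29.8722; S(1,1) = 21.4954
  k=2: S(2,0) = 35.2151; S(2,1) = 25.3400; S(2,2) = 18.2341
  k=3: S(3,0) = 41.5135; S(3,1) = 29.8722; S(3,2) = 21.4954; S(3,3) = 15.4676
  k=4: S(4,0) = 48.9385; S(4,1) = 35.2151; S(4,2) = 25.3400; S(4,3) = 18.2341; S(4,4) = 13.1209
Terminal payoffs V(N, i) = max(K - S_T, 0):
  V(4,0) = 0.000000; V(4,1) = 0.000000; V(4,2) = 0.000000; V(4,3) = 5.655881; V(4,4) = 10.769120
Backward induction: V(k, i) = exp(-r*dt) * [p * V(k+1, i) + (1-p) * V(k+1, i+1)].
  V(3,0) = exp(-r*dt) * [p*0.000000 + (1-p)*0.000000] = 0.000000
  V(3,1) = exp(-r*dt) * [p*0.000000 + (1-p)*0.000000] = 0.000000
  V(3,2) = exp(-r*dt) * [p*0.000000 + (1-p)*5.655881] = 2.909375
  V(3,3) = exp(-r*dt) * [p*5.655881 + (1-p)*10.769120] = 8.243861
  V(2,0) = exp(-r*dt) * [p*0.000000 + (1-p)*0.000000] = 0.000000
  V(2,1) = exp(-r*dt) * [p*0.000000 + (1-p)*2.909375] = 1.496577
  V(2,2) = exp(-r*dt) * [p*2.909375 + (1-p)*8.243861] = 5.631687
  V(1,0) = exp(-r*dt) * [p*0.000000 + (1-p)*1.496577] = 0.769837
  V(1,1) = exp(-r*dt) * [p*1.496577 + (1-p)*5.631687] = 3.612488
  V(0,0) = exp(-r*dt) * [p*0.769837 + (1-p)*3.612488] = 2.226339


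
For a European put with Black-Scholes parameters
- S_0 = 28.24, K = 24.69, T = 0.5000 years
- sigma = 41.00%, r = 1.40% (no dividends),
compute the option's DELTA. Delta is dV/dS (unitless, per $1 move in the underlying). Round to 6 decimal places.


Answer: Delta = -0.263535

Derivation:
d1 = 0.6324849722; d2 = 0.3425711919
phi(d1) = 0.3266202319; exp(-qT) = 1.0000000000; exp(-rT) = 0.9930244429
N(-d1) = 0.2635350126
Delta = -exp(-qT) * N(-d1) = -1.0000000000 * 0.2635350126 = -0.263535


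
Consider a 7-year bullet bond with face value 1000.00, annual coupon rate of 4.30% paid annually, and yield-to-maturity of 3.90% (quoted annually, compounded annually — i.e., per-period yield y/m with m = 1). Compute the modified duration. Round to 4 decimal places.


Coupon per period c = face * coupon_rate / m = 43.000000
Periods per year m = 1; per-period yield y/m = 0.039000
Number of cashflows N = 7
Cashflows (t years, CF_t, discount factor 1/(1+y/m)^(m*t), PV):
  t = 1.0000: CF_t = 43.000000, DF = 0.962464, PV = 41.385948
  t = 2.0000: CF_t = 43.000000, DF = 0.926337, PV = 39.832481
  t = 3.0000: CF_t = 43.000000, DF = 0.891566, PV = 38.337326
  t = 4.0000: CF_t = 43.000000, DF = 0.858100, PV = 36.898292
  t = 5.0000: CF_t = 43.000000, DF = 0.825890, PV = 35.513274
  t = 6.0000: CF_t = 43.000000, DF = 0.794889, PV = 34.180245
  t = 7.0000: CF_t = 1043.000000, DF = 0.765052, PV = 797.949626
Price P = sum_t PV_t = 1024.097192
First compute Macaulay numerator sum_t t * PV_t:
  t * PV_t at t = 1.0000: 41.385948
  t * PV_t at t = 2.0000: 79.664963
  t * PV_t at t = 3.0000: 115.011977
  t * PV_t at t = 4.0000: 147.593169
  t * PV_t at t = 5.0000: 177.566372
  t * PV_t at t = 6.0000: 205.081469
  t * PV_t at t = 7.0000: 5585.647382
Macaulay duration D = 6351.951280 / 1024.097192 = 6.202489
Modified duration = D / (1 + y/m) = 6.202489 / (1 + 0.039000) = 5.969672

Answer: Modified duration = 5.9697


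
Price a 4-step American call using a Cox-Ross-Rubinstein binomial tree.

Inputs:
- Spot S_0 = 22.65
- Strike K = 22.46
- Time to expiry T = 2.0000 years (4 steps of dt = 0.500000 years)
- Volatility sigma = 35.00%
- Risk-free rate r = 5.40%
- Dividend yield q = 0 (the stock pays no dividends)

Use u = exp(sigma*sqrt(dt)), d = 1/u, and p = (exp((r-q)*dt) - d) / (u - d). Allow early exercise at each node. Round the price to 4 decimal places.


dt = T/N = 0.500000
u = exp(sigma*sqrt(dt)) = 1.280803; d = 1/u = 0.780760
p = (exp((r-q)*dt) - d) / (u - d) = 0.493173
Discount per step: exp(-r*dt) = 0.973361
Stock lattice S(k, i) with i counting down-moves:
  k=0: S(0,0) = 22.6500
  k=1: S(1,0) = 29.0102; S(1,1) = 17.6842
  k=2: S(2,0) = 37.1563; S(2,1) = 22.6500; S(2,2) = 13.8071
  k=3: S(3,0) = 47.5900; S(3,1) = 29.0102; S(3,2) = 17.6842; S(3,3) = 10.7801
  k=4: S(4,0) = 60.9534; S(4,1) = 37.1563; S(4,2) = 22.6500; S(4,3) = 13.8071; S(4,4) = 8.4166
Terminal payoffs V(N, i) = max(S_T - K, 0):
  V(4,0) = 38.493382; V(4,1) = 14.696347; V(4,2) = 0.190000; V(4,3) = 0.000000; V(4,4) = 0.000000
Backward induction: V(k, i) = exp(-r*dt) * [p * V(k+1, i) + (1-p) * V(k+1, i+1)]; then take max(V_cont, immediate exercise) for American.
  V(3,0) = exp(-r*dt) * [p*38.493382 + (1-p)*14.696347] = 25.728274; exercise = 25.129967; V(3,0) = max -> 25.728274
  V(3,1) = exp(-r*dt) * [p*14.696347 + (1-p)*0.190000] = 7.148499; exercise = 6.550192; V(3,1) = max -> 7.148499
  V(3,2) = exp(-r*dt) * [p*0.190000 + (1-p)*0.000000] = 0.091207; exercise = 0.000000; V(3,2) = max -> 0.091207
  V(3,3) = exp(-r*dt) * [p*0.000000 + (1-p)*0.000000] = 0.000000; exercise = 0.000000; V(3,3) = max -> 0.000000
  V(2,0) = exp(-r*dt) * [p*25.728274 + (1-p)*7.148499] = 15.877022; exercise = 14.696347; V(2,0) = max -> 15.877022
  V(2,1) = exp(-r*dt) * [p*7.148499 + (1-p)*0.091207] = 3.476527; exercise = 0.190000; V(2,1) = max -> 3.476527
  V(2,2) = exp(-r*dt) * [p*0.091207 + (1-p)*0.000000] = 0.043782; exercise = 0.000000; V(2,2) = max -> 0.043782
  V(1,0) = exp(-r*dt) * [p*15.877022 + (1-p)*3.476527] = 9.336593; exercise = 6.550192; V(1,0) = max -> 9.336593
  V(1,1) = exp(-r*dt) * [p*3.476527 + (1-p)*0.043782] = 1.690455; exercise = 0.000000; V(1,1) = max -> 1.690455
  V(0,0) = exp(-r*dt) * [p*9.336593 + (1-p)*1.690455] = 5.315841; exercise = 0.190000; V(0,0) = max -> 5.315841

Answer: Price = V(0,0) = 5.3158


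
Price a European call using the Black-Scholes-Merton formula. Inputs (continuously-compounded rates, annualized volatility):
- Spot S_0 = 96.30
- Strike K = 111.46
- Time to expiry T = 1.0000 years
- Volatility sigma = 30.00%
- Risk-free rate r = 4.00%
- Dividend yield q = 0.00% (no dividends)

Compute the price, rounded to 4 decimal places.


d1 = (ln(S/K) + (r - q + 0.5*sigma^2) * T) / (sigma * sqrt(T)) = -0.20399154
d2 = d1 - sigma * sqrt(T) = -0.50399154
exp(-rT) = 0.96078944; exp(-qT) = 1.00000000
C = S_0 * exp(-qT) * N(d1) - K * exp(-rT) * N(d2)
N(d1) = 0.41918005; N(d2) = 0.30713366
C = 96.3000 * 1.00000000 * 0.41918005 - 111.4600 * 0.96078944 * 0.30713366 = 7.4762

Answer: Price = 7.4762


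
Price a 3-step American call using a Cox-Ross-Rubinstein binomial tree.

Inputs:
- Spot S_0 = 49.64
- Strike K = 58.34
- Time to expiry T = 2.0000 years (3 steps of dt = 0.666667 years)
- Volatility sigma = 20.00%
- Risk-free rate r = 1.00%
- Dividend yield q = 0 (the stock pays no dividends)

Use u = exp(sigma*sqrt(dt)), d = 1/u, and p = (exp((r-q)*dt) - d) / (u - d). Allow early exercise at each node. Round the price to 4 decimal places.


dt = T/N = 0.666667
u = exp(sigma*sqrt(dt)) = 1.177389; d = 1/u = 0.849337
p = (exp((r-q)*dt) - d) / (u - d) = 0.479656
Discount per step: exp(-r*dt) = 0.993356
Stock lattice S(k, i) with i counting down-moves:
  k=0: S(0,0) = 49.6400
  k=1: S(1,0) = 58.4456; S(1,1) = 42.1611
  k=2: S(2,0) = 68.8132; S(2,1) = 49.6400; S(2,2) = 35.8090
  k=3: S(3,0) = 81.0199; S(3,1) = 58.4456; S(3,2) = 42.1611; S(3,3) = 30.4139
Terminal payoffs V(N, i) = max(S_T - K, 0):
  V(3,0) = 22.679909; V(3,1) = 0.105592; V(3,2) = 0.000000; V(3,3) = 0.000000
Backward induction: V(k, i) = exp(-r*dt) * [p * V(k+1, i) + (1-p) * V(k+1, i+1)]; then take max(V_cont, immediate exercise) for American.
  V(2,0) = exp(-r*dt) * [p*22.679909 + (1-p)*0.105592] = 10.860840; exercise = 10.473200; V(2,0) = max -> 10.860840
  V(2,1) = exp(-r*dt) * [p*0.105592 + (1-p)*0.000000] = 0.050311; exercise = 0.000000; V(2,1) = max -> 0.050311
  V(2,2) = exp(-r*dt) * [p*0.000000 + (1-p)*0.000000] = 0.000000; exercise = 0.000000; V(2,2) = max -> 0.000000
  V(1,0) = exp(-r*dt) * [p*10.860840 + (1-p)*0.050311] = 5.200853; exercise = 0.105592; V(1,0) = max -> 5.200853
  V(1,1) = exp(-r*dt) * [p*0.050311 + (1-p)*0.000000] = 0.023972; exercise = 0.000000; V(1,1) = max -> 0.023972
  V(0,0) = exp(-r*dt) * [p*5.200853 + (1-p)*0.023972] = 2.490433; exercise = 0.000000; V(0,0) = max -> 2.490433

Answer: Price = V(0,0) = 2.4904


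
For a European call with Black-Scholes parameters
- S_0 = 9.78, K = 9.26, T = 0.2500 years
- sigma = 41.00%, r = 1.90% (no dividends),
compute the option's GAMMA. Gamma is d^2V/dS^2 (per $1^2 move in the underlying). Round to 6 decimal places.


Answer: Gamma = 0.184255

Derivation:
d1 = 0.3921850507; d2 = 0.1871850507
phi(d1) = 0.3694118657; exp(-qT) = 1.0000000000; exp(-rT) = 0.9952612634
Gamma = exp(-qT) * phi(d1) / (S * sigma * sqrt(T)) = 1.0000000000 * 0.3694118657 / (9.7800 * 0.4100 * 0.5000000000) = 0.184255


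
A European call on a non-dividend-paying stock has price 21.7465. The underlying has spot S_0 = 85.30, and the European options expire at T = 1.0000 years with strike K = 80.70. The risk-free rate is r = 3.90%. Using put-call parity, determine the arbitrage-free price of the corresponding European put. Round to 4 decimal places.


Put-call parity: C - P = S_0 * exp(-qT) - K * exp(-rT).
S_0 * exp(-qT) = 85.3000 * 1.00000000 = 85.30000000
K * exp(-rT) = 80.7000 * 0.96175071 = 77.61328223
P = C - S*exp(-qT) + K*exp(-rT)
P = 21.7465 - 85.30000000 + 77.61328223 = 14.0598

Answer: Put price = 14.0598


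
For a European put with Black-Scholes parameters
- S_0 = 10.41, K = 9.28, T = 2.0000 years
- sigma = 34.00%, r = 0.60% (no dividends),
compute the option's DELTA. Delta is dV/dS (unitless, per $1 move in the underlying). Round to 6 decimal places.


d1 = 0.5043446101; d2 = 0.0235119989
phi(d1) = 0.3512980481; exp(-qT) = 1.0000000000; exp(-rT) = 0.9880717129
N(-d1) = 0.3070096171
Delta = -exp(-qT) * N(-d1) = -1.0000000000 * 0.3070096171 = -0.307010

Answer: Delta = -0.307010


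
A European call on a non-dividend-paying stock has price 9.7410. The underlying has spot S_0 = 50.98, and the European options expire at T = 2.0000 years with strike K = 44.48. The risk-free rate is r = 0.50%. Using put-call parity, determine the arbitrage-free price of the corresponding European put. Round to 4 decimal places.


Answer: Put price = 2.7984

Derivation:
Put-call parity: C - P = S_0 * exp(-qT) - K * exp(-rT).
S_0 * exp(-qT) = 50.9800 * 1.00000000 = 50.98000000
K * exp(-rT) = 44.4800 * 0.99004983 = 44.03741661
P = C - S*exp(-qT) + K*exp(-rT)
P = 9.7410 - 50.98000000 + 44.03741661 = 2.7984


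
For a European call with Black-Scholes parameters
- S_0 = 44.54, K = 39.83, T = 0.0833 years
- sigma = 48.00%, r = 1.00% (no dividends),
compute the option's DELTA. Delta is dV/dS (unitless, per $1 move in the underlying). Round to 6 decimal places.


Answer: Delta = 0.811126

Derivation:
d1 = 0.8820531615; d2 = 0.7435168125
phi(d1) = 0.2703744516; exp(-qT) = 1.0000000000; exp(-rT) = 0.9991673468
N(d1) = 0.8111259702
Delta = exp(-qT) * N(d1) = 1.0000000000 * 0.8111259702 = 0.811126


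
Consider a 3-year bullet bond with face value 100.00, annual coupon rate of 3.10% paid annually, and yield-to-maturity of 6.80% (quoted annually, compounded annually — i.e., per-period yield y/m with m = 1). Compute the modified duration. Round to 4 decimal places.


Coupon per period c = face * coupon_rate / m = 3.100000
Periods per year m = 1; per-period yield y/m = 0.068000
Number of cashflows N = 3
Cashflows (t years, CF_t, discount factor 1/(1+y/m)^(m*t), PV):
  t = 1.0000: CF_t = 3.100000, DF = 0.936330, PV = 2.902622
  t = 2.0000: CF_t = 3.100000, DF = 0.876713, PV = 2.717811
  t = 3.0000: CF_t = 103.100000, DF = 0.820892, PV = 84.634008
Price P = sum_t PV_t = 90.254440
First compute Macaulay numerator sum_t t * PV_t:
  t * PV_t at t = 1.0000: 2.902622
  t * PV_t at t = 2.0000: 5.435621
  t * PV_t at t = 3.0000: 253.902023
Macaulay duration D = 262.240266 / 90.254440 = 2.905566
Modified duration = D / (1 + y/m) = 2.905566 / (1 + 0.068000) = 2.720568

Answer: Modified duration = 2.7206


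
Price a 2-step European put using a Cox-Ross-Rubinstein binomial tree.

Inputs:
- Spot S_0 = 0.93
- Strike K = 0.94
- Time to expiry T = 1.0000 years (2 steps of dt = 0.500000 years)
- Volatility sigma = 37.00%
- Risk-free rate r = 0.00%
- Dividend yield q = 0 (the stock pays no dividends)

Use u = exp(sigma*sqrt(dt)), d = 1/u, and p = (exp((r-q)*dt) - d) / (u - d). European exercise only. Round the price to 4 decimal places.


dt = T/N = 0.500000
u = exp(sigma*sqrt(dt)) = 1.299045; d = 1/u = 0.769796
p = (exp((r-q)*dt) - d) / (u - d) = 0.434963
Discount per step: exp(-r*dt) = 1.000000
Stock lattice S(k, i) with i counting down-moves:
  k=0: S(0,0) = 0.9300
  k=1: S(1,0) = 1.2081; S(1,1) = 0.7159
  k=2: S(2,0) = 1.5694; S(2,1) = 0.9300; S(2,2) = 0.5511
Terminal payoffs V(N, i) = max(K - S_T, 0):
  V(2,0) = 0.000000; V(2,1) = 0.010000; V(2,2) = 0.388895
Backward induction: V(k, i) = exp(-r*dt) * [p * V(k+1, i) + (1-p) * V(k+1, i+1)].
  V(1,0) = exp(-r*dt) * [p*0.000000 + (1-p)*0.010000] = 0.005650
  V(1,1) = exp(-r*dt) * [p*0.010000 + (1-p)*0.388895] = 0.224090
  V(0,0) = exp(-r*dt) * [p*0.005650 + (1-p)*0.224090] = 0.129077

Answer: Price = V(0,0) = 0.1291


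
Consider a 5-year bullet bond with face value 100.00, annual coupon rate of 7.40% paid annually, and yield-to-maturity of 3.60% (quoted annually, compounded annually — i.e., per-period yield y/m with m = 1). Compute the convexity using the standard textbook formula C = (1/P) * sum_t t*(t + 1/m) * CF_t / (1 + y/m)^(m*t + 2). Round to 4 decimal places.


Coupon per period c = face * coupon_rate / m = 7.400000
Periods per year m = 1; per-period yield y/m = 0.036000
Number of cashflows N = 5
Cashflows (t years, CF_t, discount factor 1/(1+y/m)^(m*t), PV):
  t = 1.0000: CF_t = 7.400000, DF = 0.965251, PV = 7.142857
  t = 2.0000: CF_t = 7.400000, DF = 0.931709, PV = 6.894650
  t = 3.0000: CF_t = 7.400000, DF = 0.899333, PV = 6.655067
  t = 4.0000: CF_t = 7.400000, DF = 0.868082, PV = 6.423810
  t = 5.0000: CF_t = 107.400000, DF = 0.837917, PV = 89.992332
Price P = sum_t PV_t = 117.108716
Convexity numerator sum_t t*(t + 1/m) * CF_t / (1+y/m)^(m*t + 2):
  t = 1.0000: term = 13.310135
  t = 2.0000: term = 38.542861
  t = 3.0000: term = 74.407068
  t = 4.0000: term = 119.702490
  t = 5.0000: term = 2515.401110
Convexity = (1/P) * sum = 2761.363663 / 117.108716 = 23.579489

Answer: Convexity = 23.5795


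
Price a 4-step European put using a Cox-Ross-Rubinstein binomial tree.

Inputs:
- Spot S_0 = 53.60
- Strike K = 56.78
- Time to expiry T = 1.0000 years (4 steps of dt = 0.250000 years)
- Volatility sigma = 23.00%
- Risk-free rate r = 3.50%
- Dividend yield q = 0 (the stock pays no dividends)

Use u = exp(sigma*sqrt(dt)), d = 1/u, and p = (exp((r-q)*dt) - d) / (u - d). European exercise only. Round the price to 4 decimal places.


Answer: Price = V(0,0) = 5.7313

Derivation:
dt = T/N = 0.250000
u = exp(sigma*sqrt(dt)) = 1.121873; d = 1/u = 0.891366
p = (exp((r-q)*dt) - d) / (u - d) = 0.509408
Discount per step: exp(-r*dt) = 0.991288
Stock lattice S(k, i) with i counting down-moves:
  k=0: S(0,0) = 53.6000
  k=1: S(1,0) = 60.1324; S(1,1) = 47.7772
  k=2: S(2,0) = 67.4610; S(2,1) = 53.6000; S(2,2) = 42.5870
  k=3: S(3,0) = 75.6827; S(3,1) = 60.1324; S(3,2) = 47.7772; S(3,3) = 37.9606
  k=4: S(4,0) = 84.9064; S(4,1) = 67.4610; S(4,2) = 53.6000; S(4,3) = 42.5870; S(4,4) = 33.8368
Terminal payoffs V(N, i) = max(K - S_T, 0):
  V(4,0) = 0.000000; V(4,1) = 0.000000; V(4,2) = 3.180000; V(4,3) = 14.192999; V(4,4) = 22.943197
Backward induction: V(k, i) = exp(-r*dt) * [p * V(k+1, i) + (1-p) * V(k+1, i+1)].
  V(3,0) = exp(-r*dt) * [p*0.000000 + (1-p)*0.000000] = 0.000000
  V(3,1) = exp(-r*dt) * [p*0.000000 + (1-p)*3.180000] = 1.546492
  V(3,2) = exp(-r*dt) * [p*3.180000 + (1-p)*14.192999] = 8.508117
  V(3,3) = exp(-r*dt) * [p*14.192999 + (1-p)*22.943197] = 18.324731
  V(2,0) = exp(-r*dt) * [p*0.000000 + (1-p)*1.546492] = 0.752087
  V(2,1) = exp(-r*dt) * [p*1.546492 + (1-p)*8.508117] = 4.918583
  V(2,2) = exp(-r*dt) * [p*8.508117 + (1-p)*18.324731] = 13.207993
  V(1,0) = exp(-r*dt) * [p*0.752087 + (1-p)*4.918583] = 2.771777
  V(1,1) = exp(-r*dt) * [p*4.918583 + (1-p)*13.207993] = 8.907023
  V(0,0) = exp(-r*dt) * [p*2.771777 + (1-p)*8.907023] = 5.731311


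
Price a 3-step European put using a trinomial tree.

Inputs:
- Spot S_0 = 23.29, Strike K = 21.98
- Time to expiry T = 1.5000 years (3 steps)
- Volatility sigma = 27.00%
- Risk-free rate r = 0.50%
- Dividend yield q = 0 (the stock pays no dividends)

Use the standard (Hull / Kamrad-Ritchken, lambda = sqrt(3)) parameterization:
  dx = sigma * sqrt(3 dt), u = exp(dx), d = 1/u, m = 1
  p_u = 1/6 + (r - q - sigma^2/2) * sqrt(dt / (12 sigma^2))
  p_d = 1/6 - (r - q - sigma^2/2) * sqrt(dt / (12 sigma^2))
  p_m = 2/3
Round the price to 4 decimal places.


Answer: Price = V(0,0) = 2.2120

Derivation:
dt = T/N = 0.500000; dx = sigma*sqrt(3*dt) = 0.330681
u = exp(dx) = 1.391916; d = 1/u = 0.718434
p_u = 0.142890, p_m = 0.666667, p_d = 0.190443
Discount per step: exp(-r*dt) = 0.997503
Stock lattice S(k, j) with j the centered position index:
  k=0: S(0,+0) = 23.2900
  k=1: S(1,-1) = 16.7323; S(1,+0) = 23.2900; S(1,+1) = 32.4177
  k=2: S(2,-2) = 12.0211; S(2,-1) = 16.7323; S(2,+0) = 23.2900; S(2,+1) = 32.4177; S(2,+2) = 45.1227
  k=3: S(3,-3) = 8.6364; S(3,-2) = 12.0211; S(3,-1) = 16.7323; S(3,+0) = 23.2900; S(3,+1) = 32.4177; S(3,+2) = 45.1227; S(3,+3) = 62.8071
Terminal payoffs V(N, j) = max(K - S_T, 0):
  V(3,-3) = 13.343644; V(3,-2) = 9.958919; V(3,-1) = 5.247667; V(3,+0) = 0.000000; V(3,+1) = 0.000000; V(3,+2) = 0.000000; V(3,+3) = 0.000000
Backward induction: V(k, j) = exp(-r*dt) * [p_u * V(k+1, j+1) + p_m * V(k+1, j) + p_d * V(k+1, j-1)]
  V(2,-2) = exp(-r*dt) * [p_u*5.247667 + p_m*9.958919 + p_d*13.343644] = 9.905532
  V(2,-1) = exp(-r*dt) * [p_u*0.000000 + p_m*5.247667 + p_d*9.958919] = 5.381584
  V(2,+0) = exp(-r*dt) * [p_u*0.000000 + p_m*0.000000 + p_d*5.247667] = 0.996888
  V(2,+1) = exp(-r*dt) * [p_u*0.000000 + p_m*0.000000 + p_d*0.000000] = 0.000000
  V(2,+2) = exp(-r*dt) * [p_u*0.000000 + p_m*0.000000 + p_d*0.000000] = 0.000000
  V(1,-1) = exp(-r*dt) * [p_u*0.996888 + p_m*5.381584 + p_d*9.905532] = 5.602586
  V(1,+0) = exp(-r*dt) * [p_u*0.000000 + p_m*0.996888 + p_d*5.381584] = 1.685260
  V(1,+1) = exp(-r*dt) * [p_u*0.000000 + p_m*0.000000 + p_d*0.996888] = 0.189377
  V(0,+0) = exp(-r*dt) * [p_u*0.189377 + p_m*1.685260 + p_d*5.602586] = 2.212005


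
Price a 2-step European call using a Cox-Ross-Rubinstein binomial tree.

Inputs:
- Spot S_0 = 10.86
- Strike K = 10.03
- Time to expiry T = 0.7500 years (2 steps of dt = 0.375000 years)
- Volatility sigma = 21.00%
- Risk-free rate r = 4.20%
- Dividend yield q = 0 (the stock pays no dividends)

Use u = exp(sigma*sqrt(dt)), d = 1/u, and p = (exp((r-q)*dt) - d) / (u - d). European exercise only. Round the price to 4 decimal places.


dt = T/N = 0.375000
u = exp(sigma*sqrt(dt)) = 1.137233; d = 1/u = 0.879327
p = (exp((r-q)*dt) - d) / (u - d) = 0.529447
Discount per step: exp(-r*dt) = 0.984373
Stock lattice S(k, i) with i counting down-moves:
  k=0: S(0,0) = 10.8600
  k=1: S(1,0) = 12.3504; S(1,1) = 9.5495
  k=2: S(2,0) = 14.0452; S(2,1) = 10.8600; S(2,2) = 8.3971
Terminal payoffs V(N, i) = max(S_T - K, 0):
  V(2,0) = 4.015229; V(2,1) = 0.830000; V(2,2) = 0.000000
Backward induction: V(k, i) = exp(-r*dt) * [p * V(k+1, i) + (1-p) * V(k+1, i+1)].
  V(1,0) = exp(-r*dt) * [p*4.015229 + (1-p)*0.830000] = 2.477086
  V(1,1) = exp(-r*dt) * [p*0.830000 + (1-p)*0.000000] = 0.432574
  V(0,0) = exp(-r*dt) * [p*2.477086 + (1-p)*0.432574] = 1.491360

Answer: Price = V(0,0) = 1.4914


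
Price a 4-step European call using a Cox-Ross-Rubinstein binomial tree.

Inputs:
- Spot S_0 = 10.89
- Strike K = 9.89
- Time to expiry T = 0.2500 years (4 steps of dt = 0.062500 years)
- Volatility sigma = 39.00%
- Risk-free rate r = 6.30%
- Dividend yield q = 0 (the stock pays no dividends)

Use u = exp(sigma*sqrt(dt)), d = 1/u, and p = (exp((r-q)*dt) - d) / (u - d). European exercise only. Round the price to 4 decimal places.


dt = T/N = 0.062500
u = exp(sigma*sqrt(dt)) = 1.102411; d = 1/u = 0.907102
p = (exp((r-q)*dt) - d) / (u - d) = 0.495844
Discount per step: exp(-r*dt) = 0.996070
Stock lattice S(k, i) with i counting down-moves:
  k=0: S(0,0) = 10.8900
  k=1: S(1,0) = 12.0053; S(1,1) = 9.8783
  k=2: S(2,0) = 13.2347; S(2,1) = 10.8900; S(2,2) = 8.9607
  k=3: S(3,0) = 14.5901; S(3,1) = 12.0053; S(3,2) = 9.8783; S(3,3) = 8.1282
  k=4: S(4,0) = 16.0843; S(4,1) = 13.2347; S(4,2) = 10.8900; S(4,3) = 8.9607; S(4,4) = 7.3731
Terminal payoffs V(N, i) = max(S_T - K, 0):
  V(4,0) = 6.194321; V(4,1) = 3.344737; V(4,2) = 1.000000; V(4,3) = 0.000000; V(4,4) = 0.000000
Backward induction: V(k, i) = exp(-r*dt) * [p * V(k+1, i) + (1-p) * V(k+1, i+1)].
  V(3,0) = exp(-r*dt) * [p*6.194321 + (1-p)*3.344737] = 4.738990
  V(3,1) = exp(-r*dt) * [p*3.344737 + (1-p)*1.000000] = 2.154126
  V(3,2) = exp(-r*dt) * [p*1.000000 + (1-p)*0.000000] = 0.493896
  V(3,3) = exp(-r*dt) * [p*0.000000 + (1-p)*0.000000] = 0.000000
  V(2,0) = exp(-r*dt) * [p*4.738990 + (1-p)*2.154126] = 3.422315
  V(2,1) = exp(-r*dt) * [p*2.154126 + (1-p)*0.493896] = 1.311936
  V(2,2) = exp(-r*dt) * [p*0.493896 + (1-p)*0.000000] = 0.243933
  V(1,0) = exp(-r*dt) * [p*3.422315 + (1-p)*1.311936] = 2.349087
  V(1,1) = exp(-r*dt) * [p*1.311936 + (1-p)*0.243933] = 0.770457
  V(0,0) = exp(-r*dt) * [p*2.349087 + (1-p)*0.770457] = 1.547108

Answer: Price = V(0,0) = 1.5471


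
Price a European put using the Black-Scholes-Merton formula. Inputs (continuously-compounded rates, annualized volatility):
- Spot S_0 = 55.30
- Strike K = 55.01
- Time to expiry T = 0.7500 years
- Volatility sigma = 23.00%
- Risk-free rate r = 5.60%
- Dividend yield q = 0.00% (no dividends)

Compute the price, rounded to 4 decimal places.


Answer: Price = 3.1292

Derivation:
d1 = (ln(S/K) + (r - q + 0.5*sigma^2) * T) / (sigma * sqrt(T)) = 0.33684835
d2 = d1 - sigma * sqrt(T) = 0.13766250
exp(-rT) = 0.95886978; exp(-qT) = 1.00000000
P = K * exp(-rT) * N(-d2) - S_0 * exp(-qT) * N(-d1)
N(-d1) = 0.36811561; N(-d2) = 0.44525358
P = 55.0100 * 0.95886978 * 0.44525358 - 55.3000 * 1.00000000 * 0.36811561 = 3.1292


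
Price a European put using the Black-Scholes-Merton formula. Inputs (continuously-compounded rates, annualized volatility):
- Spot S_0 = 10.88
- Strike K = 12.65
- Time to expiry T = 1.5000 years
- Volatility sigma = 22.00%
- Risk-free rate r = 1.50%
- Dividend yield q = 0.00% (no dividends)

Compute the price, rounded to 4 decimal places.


Answer: Price = 2.1274

Derivation:
d1 = (ln(S/K) + (r - q + 0.5*sigma^2) * T) / (sigma * sqrt(T)) = -0.34118784
d2 = d1 - sigma * sqrt(T) = -0.61063172
exp(-rT) = 0.97775124; exp(-qT) = 1.00000000
P = K * exp(-rT) * N(-d2) - S_0 * exp(-qT) * N(-d1)
N(-d1) = 0.63351891; N(-d2) = 0.72927829
P = 12.6500 * 0.97775124 * 0.72927829 - 10.8800 * 1.00000000 * 0.63351891 = 2.1274


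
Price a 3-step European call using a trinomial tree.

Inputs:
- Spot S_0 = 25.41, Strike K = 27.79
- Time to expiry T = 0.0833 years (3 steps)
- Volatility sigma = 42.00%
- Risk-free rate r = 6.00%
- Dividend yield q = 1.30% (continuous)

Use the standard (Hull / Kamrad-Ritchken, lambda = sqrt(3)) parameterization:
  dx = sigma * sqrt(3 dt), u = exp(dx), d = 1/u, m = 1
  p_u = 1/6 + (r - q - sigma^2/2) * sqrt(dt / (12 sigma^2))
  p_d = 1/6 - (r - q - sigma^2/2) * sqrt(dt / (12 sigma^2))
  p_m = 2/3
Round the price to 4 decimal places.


dt = T/N = 0.027767; dx = sigma*sqrt(3*dt) = 0.121219
u = exp(dx) = 1.128872; d = 1/u = 0.885840
p_u = 0.161948, p_m = 0.666667, p_d = 0.171385
Discount per step: exp(-r*dt) = 0.998335
Stock lattice S(k, j) with j the centered position index:
  k=0: S(0,+0) = 25.4100
  k=1: S(1,-1) = 22.5092; S(1,+0) = 25.4100; S(1,+1) = 28.6846
  k=2: S(2,-2) = 19.9395; S(2,-1) = 22.5092; S(2,+0) = 25.4100; S(2,+1) = 28.6846; S(2,+2) = 32.3813
  k=3: S(3,-3) = 17.6632; S(3,-2) = 19.9395; S(3,-1) = 22.5092; S(3,+0) = 25.4100; S(3,+1) = 28.6846; S(3,+2) = 32.3813; S(3,+3) = 36.5544
Terminal payoffs V(N, j) = max(S_T - K, 0):
  V(3,-3) = 0.000000; V(3,-2) = 0.000000; V(3,-1) = 0.000000; V(3,+0) = 0.000000; V(3,+1) = 0.894649; V(3,+2) = 4.591310; V(3,+3) = 8.764369
Backward induction: V(k, j) = exp(-r*dt) * [p_u * V(k+1, j+1) + p_m * V(k+1, j) + p_d * V(k+1, j-1)]
  V(2,-2) = exp(-r*dt) * [p_u*0.000000 + p_m*0.000000 + p_d*0.000000] = 0.000000
  V(2,-1) = exp(-r*dt) * [p_u*0.000000 + p_m*0.000000 + p_d*0.000000] = 0.000000
  V(2,+0) = exp(-r*dt) * [p_u*0.894649 + p_m*0.000000 + p_d*0.000000] = 0.144645
  V(2,+1) = exp(-r*dt) * [p_u*4.591310 + p_m*0.894649 + p_d*0.000000] = 1.337756
  V(2,+2) = exp(-r*dt) * [p_u*8.764369 + p_m*4.591310 + p_d*0.894649] = 4.625862
  V(1,-1) = exp(-r*dt) * [p_u*0.144645 + p_m*0.000000 + p_d*0.000000] = 0.023386
  V(1,+0) = exp(-r*dt) * [p_u*1.337756 + p_m*0.144645 + p_d*0.000000] = 0.312556
  V(1,+1) = exp(-r*dt) * [p_u*4.625862 + p_m*1.337756 + p_d*0.144645] = 1.663003
  V(0,+0) = exp(-r*dt) * [p_u*1.663003 + p_m*0.312556 + p_d*0.023386] = 0.480897

Answer: Price = V(0,0) = 0.4809
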